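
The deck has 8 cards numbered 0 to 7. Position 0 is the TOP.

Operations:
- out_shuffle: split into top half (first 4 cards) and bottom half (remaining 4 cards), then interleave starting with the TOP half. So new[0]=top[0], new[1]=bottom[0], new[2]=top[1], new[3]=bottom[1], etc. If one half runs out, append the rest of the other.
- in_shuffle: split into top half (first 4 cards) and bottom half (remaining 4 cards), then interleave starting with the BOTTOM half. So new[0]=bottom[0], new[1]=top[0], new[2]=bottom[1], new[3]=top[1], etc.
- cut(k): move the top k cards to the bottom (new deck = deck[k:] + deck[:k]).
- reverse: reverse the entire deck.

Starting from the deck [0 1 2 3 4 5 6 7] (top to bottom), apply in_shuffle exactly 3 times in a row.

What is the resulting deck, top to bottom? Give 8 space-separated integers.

Answer: 7 6 5 4 3 2 1 0

Derivation:
After op 1 (in_shuffle): [4 0 5 1 6 2 7 3]
After op 2 (in_shuffle): [6 4 2 0 7 5 3 1]
After op 3 (in_shuffle): [7 6 5 4 3 2 1 0]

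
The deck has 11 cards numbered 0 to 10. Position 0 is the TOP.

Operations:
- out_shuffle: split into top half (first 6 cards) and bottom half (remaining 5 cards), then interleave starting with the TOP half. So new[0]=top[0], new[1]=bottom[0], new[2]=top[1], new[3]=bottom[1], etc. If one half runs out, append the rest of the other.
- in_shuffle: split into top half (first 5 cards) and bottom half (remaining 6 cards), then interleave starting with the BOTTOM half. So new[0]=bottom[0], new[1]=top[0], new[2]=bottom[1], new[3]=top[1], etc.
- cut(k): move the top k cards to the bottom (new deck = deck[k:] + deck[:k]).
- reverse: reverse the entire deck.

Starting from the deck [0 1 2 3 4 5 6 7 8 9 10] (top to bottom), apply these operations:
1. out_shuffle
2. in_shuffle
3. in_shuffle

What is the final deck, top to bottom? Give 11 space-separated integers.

Answer: 1 8 4 0 7 3 10 6 2 9 5

Derivation:
After op 1 (out_shuffle): [0 6 1 7 2 8 3 9 4 10 5]
After op 2 (in_shuffle): [8 0 3 6 9 1 4 7 10 2 5]
After op 3 (in_shuffle): [1 8 4 0 7 3 10 6 2 9 5]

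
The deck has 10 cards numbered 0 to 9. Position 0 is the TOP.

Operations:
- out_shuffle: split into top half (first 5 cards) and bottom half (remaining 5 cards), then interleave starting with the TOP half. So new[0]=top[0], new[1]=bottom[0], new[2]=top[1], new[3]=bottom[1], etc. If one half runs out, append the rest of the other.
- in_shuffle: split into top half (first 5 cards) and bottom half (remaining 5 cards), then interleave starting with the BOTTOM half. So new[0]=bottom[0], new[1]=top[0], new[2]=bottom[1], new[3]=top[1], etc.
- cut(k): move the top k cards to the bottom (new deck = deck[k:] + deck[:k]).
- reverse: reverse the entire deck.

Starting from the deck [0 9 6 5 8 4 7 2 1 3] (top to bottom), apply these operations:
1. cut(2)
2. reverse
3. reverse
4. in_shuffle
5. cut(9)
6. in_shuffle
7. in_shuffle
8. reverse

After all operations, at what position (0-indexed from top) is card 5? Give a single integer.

Answer: 1

Derivation:
After op 1 (cut(2)): [6 5 8 4 7 2 1 3 0 9]
After op 2 (reverse): [9 0 3 1 2 7 4 8 5 6]
After op 3 (reverse): [6 5 8 4 7 2 1 3 0 9]
After op 4 (in_shuffle): [2 6 1 5 3 8 0 4 9 7]
After op 5 (cut(9)): [7 2 6 1 5 3 8 0 4 9]
After op 6 (in_shuffle): [3 7 8 2 0 6 4 1 9 5]
After op 7 (in_shuffle): [6 3 4 7 1 8 9 2 5 0]
After op 8 (reverse): [0 5 2 9 8 1 7 4 3 6]
Card 5 is at position 1.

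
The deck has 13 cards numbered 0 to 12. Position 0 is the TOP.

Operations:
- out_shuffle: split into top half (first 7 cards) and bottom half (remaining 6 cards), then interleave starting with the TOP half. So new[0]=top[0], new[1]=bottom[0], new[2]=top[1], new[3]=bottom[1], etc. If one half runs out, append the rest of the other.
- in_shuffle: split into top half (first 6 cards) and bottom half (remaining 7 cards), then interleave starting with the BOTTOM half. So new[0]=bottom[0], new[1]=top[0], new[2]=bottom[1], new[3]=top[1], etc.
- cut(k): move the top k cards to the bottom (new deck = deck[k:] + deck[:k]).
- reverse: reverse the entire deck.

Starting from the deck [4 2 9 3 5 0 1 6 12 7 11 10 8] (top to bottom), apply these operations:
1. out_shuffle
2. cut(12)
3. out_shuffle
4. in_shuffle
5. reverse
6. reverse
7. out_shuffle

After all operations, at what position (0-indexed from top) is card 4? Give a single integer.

After op 1 (out_shuffle): [4 6 2 12 9 7 3 11 5 10 0 8 1]
After op 2 (cut(12)): [1 4 6 2 12 9 7 3 11 5 10 0 8]
After op 3 (out_shuffle): [1 3 4 11 6 5 2 10 12 0 9 8 7]
After op 4 (in_shuffle): [2 1 10 3 12 4 0 11 9 6 8 5 7]
After op 5 (reverse): [7 5 8 6 9 11 0 4 12 3 10 1 2]
After op 6 (reverse): [2 1 10 3 12 4 0 11 9 6 8 5 7]
After op 7 (out_shuffle): [2 11 1 9 10 6 3 8 12 5 4 7 0]
Card 4 is at position 10.

Answer: 10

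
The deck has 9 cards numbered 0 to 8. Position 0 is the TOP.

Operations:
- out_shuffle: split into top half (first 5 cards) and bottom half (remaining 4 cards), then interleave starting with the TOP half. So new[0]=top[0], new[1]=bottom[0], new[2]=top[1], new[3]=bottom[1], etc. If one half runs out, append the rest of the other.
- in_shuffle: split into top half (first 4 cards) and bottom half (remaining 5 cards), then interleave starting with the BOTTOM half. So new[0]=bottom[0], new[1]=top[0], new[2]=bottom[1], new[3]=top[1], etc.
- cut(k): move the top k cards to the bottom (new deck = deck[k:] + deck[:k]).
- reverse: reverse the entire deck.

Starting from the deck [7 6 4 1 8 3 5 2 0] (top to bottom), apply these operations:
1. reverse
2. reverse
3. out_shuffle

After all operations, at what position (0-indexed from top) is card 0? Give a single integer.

After op 1 (reverse): [0 2 5 3 8 1 4 6 7]
After op 2 (reverse): [7 6 4 1 8 3 5 2 0]
After op 3 (out_shuffle): [7 3 6 5 4 2 1 0 8]
Card 0 is at position 7.

Answer: 7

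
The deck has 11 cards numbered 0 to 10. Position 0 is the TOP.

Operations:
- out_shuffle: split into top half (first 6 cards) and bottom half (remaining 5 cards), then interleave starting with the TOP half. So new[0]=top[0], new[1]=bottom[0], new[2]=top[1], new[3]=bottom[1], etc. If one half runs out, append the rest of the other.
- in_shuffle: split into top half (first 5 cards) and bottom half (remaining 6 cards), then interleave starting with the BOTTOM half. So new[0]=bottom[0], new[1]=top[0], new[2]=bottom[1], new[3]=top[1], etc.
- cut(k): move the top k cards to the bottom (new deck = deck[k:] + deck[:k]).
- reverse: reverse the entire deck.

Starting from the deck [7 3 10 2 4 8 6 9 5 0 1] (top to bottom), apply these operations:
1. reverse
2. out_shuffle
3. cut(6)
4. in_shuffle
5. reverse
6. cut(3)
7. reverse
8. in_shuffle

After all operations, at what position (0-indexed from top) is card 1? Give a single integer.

Answer: 7

Derivation:
After op 1 (reverse): [1 0 5 9 6 8 4 2 10 3 7]
After op 2 (out_shuffle): [1 4 0 2 5 10 9 3 6 7 8]
After op 3 (cut(6)): [9 3 6 7 8 1 4 0 2 5 10]
After op 4 (in_shuffle): [1 9 4 3 0 6 2 7 5 8 10]
After op 5 (reverse): [10 8 5 7 2 6 0 3 4 9 1]
After op 6 (cut(3)): [7 2 6 0 3 4 9 1 10 8 5]
After op 7 (reverse): [5 8 10 1 9 4 3 0 6 2 7]
After op 8 (in_shuffle): [4 5 3 8 0 10 6 1 2 9 7]
Card 1 is at position 7.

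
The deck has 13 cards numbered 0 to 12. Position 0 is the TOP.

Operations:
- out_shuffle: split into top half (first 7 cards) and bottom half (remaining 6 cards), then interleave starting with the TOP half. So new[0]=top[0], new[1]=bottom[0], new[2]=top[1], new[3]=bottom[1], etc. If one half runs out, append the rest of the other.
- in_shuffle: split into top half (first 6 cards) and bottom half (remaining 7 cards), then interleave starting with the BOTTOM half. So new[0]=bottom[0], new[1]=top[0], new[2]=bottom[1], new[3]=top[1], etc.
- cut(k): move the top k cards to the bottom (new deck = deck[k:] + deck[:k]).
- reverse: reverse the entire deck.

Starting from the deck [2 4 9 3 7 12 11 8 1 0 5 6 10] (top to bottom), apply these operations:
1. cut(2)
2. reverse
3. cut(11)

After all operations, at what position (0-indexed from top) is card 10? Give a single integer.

Answer: 4

Derivation:
After op 1 (cut(2)): [9 3 7 12 11 8 1 0 5 6 10 2 4]
After op 2 (reverse): [4 2 10 6 5 0 1 8 11 12 7 3 9]
After op 3 (cut(11)): [3 9 4 2 10 6 5 0 1 8 11 12 7]
Card 10 is at position 4.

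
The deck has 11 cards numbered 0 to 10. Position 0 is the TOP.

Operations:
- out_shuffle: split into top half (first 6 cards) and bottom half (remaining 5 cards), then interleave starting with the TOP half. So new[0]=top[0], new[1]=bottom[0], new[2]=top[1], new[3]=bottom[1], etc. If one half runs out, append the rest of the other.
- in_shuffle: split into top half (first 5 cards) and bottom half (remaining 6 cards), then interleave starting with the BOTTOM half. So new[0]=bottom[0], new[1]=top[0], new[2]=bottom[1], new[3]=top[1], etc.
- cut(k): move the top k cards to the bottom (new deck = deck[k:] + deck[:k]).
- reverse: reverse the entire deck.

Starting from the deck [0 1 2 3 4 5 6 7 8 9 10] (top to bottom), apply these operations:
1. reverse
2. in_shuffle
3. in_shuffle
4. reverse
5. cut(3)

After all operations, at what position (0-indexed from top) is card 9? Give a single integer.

After op 1 (reverse): [10 9 8 7 6 5 4 3 2 1 0]
After op 2 (in_shuffle): [5 10 4 9 3 8 2 7 1 6 0]
After op 3 (in_shuffle): [8 5 2 10 7 4 1 9 6 3 0]
After op 4 (reverse): [0 3 6 9 1 4 7 10 2 5 8]
After op 5 (cut(3)): [9 1 4 7 10 2 5 8 0 3 6]
Card 9 is at position 0.

Answer: 0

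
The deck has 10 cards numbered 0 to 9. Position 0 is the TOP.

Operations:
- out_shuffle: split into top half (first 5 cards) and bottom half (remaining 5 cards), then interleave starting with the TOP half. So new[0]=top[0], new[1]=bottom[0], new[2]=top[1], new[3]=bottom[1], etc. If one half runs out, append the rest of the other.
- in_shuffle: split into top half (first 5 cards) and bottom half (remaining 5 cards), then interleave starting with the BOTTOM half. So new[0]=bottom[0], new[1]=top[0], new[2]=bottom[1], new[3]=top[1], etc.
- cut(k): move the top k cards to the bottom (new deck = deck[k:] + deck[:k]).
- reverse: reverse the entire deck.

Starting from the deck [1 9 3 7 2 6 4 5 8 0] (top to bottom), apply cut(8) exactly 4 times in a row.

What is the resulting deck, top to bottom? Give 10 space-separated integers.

Answer: 3 7 2 6 4 5 8 0 1 9

Derivation:
After op 1 (cut(8)): [8 0 1 9 3 7 2 6 4 5]
After op 2 (cut(8)): [4 5 8 0 1 9 3 7 2 6]
After op 3 (cut(8)): [2 6 4 5 8 0 1 9 3 7]
After op 4 (cut(8)): [3 7 2 6 4 5 8 0 1 9]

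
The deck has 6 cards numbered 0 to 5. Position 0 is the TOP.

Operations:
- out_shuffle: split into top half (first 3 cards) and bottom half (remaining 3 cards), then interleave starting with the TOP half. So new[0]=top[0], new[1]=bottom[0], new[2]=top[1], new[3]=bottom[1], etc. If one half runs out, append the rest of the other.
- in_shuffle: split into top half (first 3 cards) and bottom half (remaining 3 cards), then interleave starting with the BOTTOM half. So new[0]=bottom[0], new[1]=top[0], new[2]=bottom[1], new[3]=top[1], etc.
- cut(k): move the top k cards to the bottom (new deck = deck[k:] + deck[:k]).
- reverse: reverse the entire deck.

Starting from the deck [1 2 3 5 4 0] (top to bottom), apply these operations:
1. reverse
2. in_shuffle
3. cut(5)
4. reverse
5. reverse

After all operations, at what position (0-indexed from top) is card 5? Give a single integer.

Answer: 0

Derivation:
After op 1 (reverse): [0 4 5 3 2 1]
After op 2 (in_shuffle): [3 0 2 4 1 5]
After op 3 (cut(5)): [5 3 0 2 4 1]
After op 4 (reverse): [1 4 2 0 3 5]
After op 5 (reverse): [5 3 0 2 4 1]
Card 5 is at position 0.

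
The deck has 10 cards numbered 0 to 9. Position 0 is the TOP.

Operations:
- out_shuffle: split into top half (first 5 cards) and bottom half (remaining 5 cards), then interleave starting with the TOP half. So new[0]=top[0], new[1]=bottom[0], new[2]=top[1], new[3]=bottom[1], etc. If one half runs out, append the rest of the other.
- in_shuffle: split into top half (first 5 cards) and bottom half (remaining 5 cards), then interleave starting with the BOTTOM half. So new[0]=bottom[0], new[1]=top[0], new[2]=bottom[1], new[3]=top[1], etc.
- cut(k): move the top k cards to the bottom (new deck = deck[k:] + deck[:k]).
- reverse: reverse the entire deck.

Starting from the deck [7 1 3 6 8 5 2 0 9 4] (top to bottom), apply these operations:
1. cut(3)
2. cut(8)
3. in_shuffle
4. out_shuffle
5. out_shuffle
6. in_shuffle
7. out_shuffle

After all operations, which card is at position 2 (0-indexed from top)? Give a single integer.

After op 1 (cut(3)): [6 8 5 2 0 9 4 7 1 3]
After op 2 (cut(8)): [1 3 6 8 5 2 0 9 4 7]
After op 3 (in_shuffle): [2 1 0 3 9 6 4 8 7 5]
After op 4 (out_shuffle): [2 6 1 4 0 8 3 7 9 5]
After op 5 (out_shuffle): [2 8 6 3 1 7 4 9 0 5]
After op 6 (in_shuffle): [7 2 4 8 9 6 0 3 5 1]
After op 7 (out_shuffle): [7 6 2 0 4 3 8 5 9 1]
Position 2: card 2.

Answer: 2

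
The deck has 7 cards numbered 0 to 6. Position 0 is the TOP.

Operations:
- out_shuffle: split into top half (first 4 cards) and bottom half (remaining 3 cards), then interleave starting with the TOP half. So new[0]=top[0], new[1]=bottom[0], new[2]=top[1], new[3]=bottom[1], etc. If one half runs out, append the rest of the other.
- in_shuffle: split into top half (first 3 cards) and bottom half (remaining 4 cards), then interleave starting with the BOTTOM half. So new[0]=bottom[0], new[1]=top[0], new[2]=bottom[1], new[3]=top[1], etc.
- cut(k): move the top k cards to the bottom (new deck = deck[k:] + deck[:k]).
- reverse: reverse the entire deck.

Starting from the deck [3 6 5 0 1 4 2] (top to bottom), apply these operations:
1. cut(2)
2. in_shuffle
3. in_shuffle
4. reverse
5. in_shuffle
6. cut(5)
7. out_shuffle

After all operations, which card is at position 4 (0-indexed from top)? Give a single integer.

Answer: 5

Derivation:
After op 1 (cut(2)): [5 0 1 4 2 3 6]
After op 2 (in_shuffle): [4 5 2 0 3 1 6]
After op 3 (in_shuffle): [0 4 3 5 1 2 6]
After op 4 (reverse): [6 2 1 5 3 4 0]
After op 5 (in_shuffle): [5 6 3 2 4 1 0]
After op 6 (cut(5)): [1 0 5 6 3 2 4]
After op 7 (out_shuffle): [1 3 0 2 5 4 6]
Position 4: card 5.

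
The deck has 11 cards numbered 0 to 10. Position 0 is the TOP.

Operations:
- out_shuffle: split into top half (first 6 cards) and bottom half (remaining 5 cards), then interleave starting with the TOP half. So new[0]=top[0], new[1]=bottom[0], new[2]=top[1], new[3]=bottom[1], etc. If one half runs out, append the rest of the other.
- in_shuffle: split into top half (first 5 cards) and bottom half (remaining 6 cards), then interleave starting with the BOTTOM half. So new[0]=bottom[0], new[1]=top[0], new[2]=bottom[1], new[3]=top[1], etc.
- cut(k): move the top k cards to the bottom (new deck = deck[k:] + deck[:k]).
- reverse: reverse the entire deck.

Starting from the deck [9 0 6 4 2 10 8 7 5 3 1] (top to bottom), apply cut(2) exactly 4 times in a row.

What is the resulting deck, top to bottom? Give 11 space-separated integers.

Answer: 5 3 1 9 0 6 4 2 10 8 7

Derivation:
After op 1 (cut(2)): [6 4 2 10 8 7 5 3 1 9 0]
After op 2 (cut(2)): [2 10 8 7 5 3 1 9 0 6 4]
After op 3 (cut(2)): [8 7 5 3 1 9 0 6 4 2 10]
After op 4 (cut(2)): [5 3 1 9 0 6 4 2 10 8 7]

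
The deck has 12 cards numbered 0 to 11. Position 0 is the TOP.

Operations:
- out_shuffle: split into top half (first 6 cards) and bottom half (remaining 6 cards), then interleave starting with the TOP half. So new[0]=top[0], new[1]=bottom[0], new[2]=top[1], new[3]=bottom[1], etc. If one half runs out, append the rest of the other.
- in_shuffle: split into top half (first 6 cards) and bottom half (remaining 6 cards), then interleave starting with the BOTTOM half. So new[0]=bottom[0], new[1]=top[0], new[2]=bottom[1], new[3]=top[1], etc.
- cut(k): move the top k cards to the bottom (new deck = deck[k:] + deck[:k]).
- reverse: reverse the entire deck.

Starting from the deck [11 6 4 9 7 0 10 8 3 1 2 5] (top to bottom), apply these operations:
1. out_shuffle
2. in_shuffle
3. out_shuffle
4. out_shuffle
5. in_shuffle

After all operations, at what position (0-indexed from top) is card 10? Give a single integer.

After op 1 (out_shuffle): [11 10 6 8 4 3 9 1 7 2 0 5]
After op 2 (in_shuffle): [9 11 1 10 7 6 2 8 0 4 5 3]
After op 3 (out_shuffle): [9 2 11 8 1 0 10 4 7 5 6 3]
After op 4 (out_shuffle): [9 10 2 4 11 7 8 5 1 6 0 3]
After op 5 (in_shuffle): [8 9 5 10 1 2 6 4 0 11 3 7]
Card 10 is at position 3.

Answer: 3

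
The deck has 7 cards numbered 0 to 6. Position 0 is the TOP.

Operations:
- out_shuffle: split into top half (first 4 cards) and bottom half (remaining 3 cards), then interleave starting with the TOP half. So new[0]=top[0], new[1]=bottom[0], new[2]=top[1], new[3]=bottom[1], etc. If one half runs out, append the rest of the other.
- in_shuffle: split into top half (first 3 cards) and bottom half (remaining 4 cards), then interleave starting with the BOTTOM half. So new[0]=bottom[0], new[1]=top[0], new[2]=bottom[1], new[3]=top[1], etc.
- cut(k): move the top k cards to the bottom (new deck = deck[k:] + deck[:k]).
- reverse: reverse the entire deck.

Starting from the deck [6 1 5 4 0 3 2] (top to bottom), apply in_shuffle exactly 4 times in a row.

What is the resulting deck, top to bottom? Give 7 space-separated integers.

Answer: 4 6 0 1 3 5 2

Derivation:
After op 1 (in_shuffle): [4 6 0 1 3 5 2]
After op 2 (in_shuffle): [1 4 3 6 5 0 2]
After op 3 (in_shuffle): [6 1 5 4 0 3 2]
After op 4 (in_shuffle): [4 6 0 1 3 5 2]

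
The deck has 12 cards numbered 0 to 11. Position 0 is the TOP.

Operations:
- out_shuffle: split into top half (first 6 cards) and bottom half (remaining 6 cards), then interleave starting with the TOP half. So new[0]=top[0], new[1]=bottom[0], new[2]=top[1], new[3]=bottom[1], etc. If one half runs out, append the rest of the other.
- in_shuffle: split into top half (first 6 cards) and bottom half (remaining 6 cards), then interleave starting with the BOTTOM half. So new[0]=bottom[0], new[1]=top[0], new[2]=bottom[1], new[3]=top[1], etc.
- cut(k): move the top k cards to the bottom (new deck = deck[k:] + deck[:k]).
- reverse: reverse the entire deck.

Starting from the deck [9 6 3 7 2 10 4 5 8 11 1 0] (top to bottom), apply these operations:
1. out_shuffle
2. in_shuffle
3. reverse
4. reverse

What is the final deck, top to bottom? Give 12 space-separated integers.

Answer: 7 9 11 4 2 6 1 5 10 3 0 8

Derivation:
After op 1 (out_shuffle): [9 4 6 5 3 8 7 11 2 1 10 0]
After op 2 (in_shuffle): [7 9 11 4 2 6 1 5 10 3 0 8]
After op 3 (reverse): [8 0 3 10 5 1 6 2 4 11 9 7]
After op 4 (reverse): [7 9 11 4 2 6 1 5 10 3 0 8]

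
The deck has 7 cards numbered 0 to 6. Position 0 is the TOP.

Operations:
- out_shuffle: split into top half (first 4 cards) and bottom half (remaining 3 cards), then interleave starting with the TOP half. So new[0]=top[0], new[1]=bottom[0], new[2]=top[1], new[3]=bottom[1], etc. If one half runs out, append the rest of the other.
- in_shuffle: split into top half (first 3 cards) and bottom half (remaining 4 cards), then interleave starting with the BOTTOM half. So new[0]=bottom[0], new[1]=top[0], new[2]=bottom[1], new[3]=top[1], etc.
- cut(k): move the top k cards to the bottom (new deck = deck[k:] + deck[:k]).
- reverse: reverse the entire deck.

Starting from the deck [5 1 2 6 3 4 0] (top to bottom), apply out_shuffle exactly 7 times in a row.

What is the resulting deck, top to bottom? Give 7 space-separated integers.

After op 1 (out_shuffle): [5 3 1 4 2 0 6]
After op 2 (out_shuffle): [5 2 3 0 1 6 4]
After op 3 (out_shuffle): [5 1 2 6 3 4 0]
After op 4 (out_shuffle): [5 3 1 4 2 0 6]
After op 5 (out_shuffle): [5 2 3 0 1 6 4]
After op 6 (out_shuffle): [5 1 2 6 3 4 0]
After op 7 (out_shuffle): [5 3 1 4 2 0 6]

Answer: 5 3 1 4 2 0 6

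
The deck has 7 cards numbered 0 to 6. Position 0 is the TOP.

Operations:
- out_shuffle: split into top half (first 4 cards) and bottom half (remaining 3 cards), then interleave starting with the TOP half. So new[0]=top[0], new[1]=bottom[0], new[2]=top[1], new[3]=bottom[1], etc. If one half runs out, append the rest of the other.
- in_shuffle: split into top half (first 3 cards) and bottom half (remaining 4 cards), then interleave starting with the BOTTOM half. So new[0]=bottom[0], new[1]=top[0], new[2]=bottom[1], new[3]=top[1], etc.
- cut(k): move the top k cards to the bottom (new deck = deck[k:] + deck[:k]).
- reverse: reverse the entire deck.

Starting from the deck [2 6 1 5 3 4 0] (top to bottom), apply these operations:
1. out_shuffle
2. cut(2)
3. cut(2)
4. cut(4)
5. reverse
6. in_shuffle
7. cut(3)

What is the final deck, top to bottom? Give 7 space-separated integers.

Answer: 5 6 0 3 1 2 4

Derivation:
After op 1 (out_shuffle): [2 3 6 4 1 0 5]
After op 2 (cut(2)): [6 4 1 0 5 2 3]
After op 3 (cut(2)): [1 0 5 2 3 6 4]
After op 4 (cut(4)): [3 6 4 1 0 5 2]
After op 5 (reverse): [2 5 0 1 4 6 3]
After op 6 (in_shuffle): [1 2 4 5 6 0 3]
After op 7 (cut(3)): [5 6 0 3 1 2 4]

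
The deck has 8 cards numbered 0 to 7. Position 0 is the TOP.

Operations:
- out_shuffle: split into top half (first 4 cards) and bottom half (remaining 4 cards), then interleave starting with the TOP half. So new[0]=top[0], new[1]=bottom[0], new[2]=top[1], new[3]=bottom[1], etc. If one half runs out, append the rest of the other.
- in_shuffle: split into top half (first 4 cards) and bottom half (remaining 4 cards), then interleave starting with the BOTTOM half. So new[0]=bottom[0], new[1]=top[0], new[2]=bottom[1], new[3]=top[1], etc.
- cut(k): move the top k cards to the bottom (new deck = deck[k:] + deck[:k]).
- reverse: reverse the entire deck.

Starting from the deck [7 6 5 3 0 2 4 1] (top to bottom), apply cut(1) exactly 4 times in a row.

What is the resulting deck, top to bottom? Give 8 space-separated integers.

After op 1 (cut(1)): [6 5 3 0 2 4 1 7]
After op 2 (cut(1)): [5 3 0 2 4 1 7 6]
After op 3 (cut(1)): [3 0 2 4 1 7 6 5]
After op 4 (cut(1)): [0 2 4 1 7 6 5 3]

Answer: 0 2 4 1 7 6 5 3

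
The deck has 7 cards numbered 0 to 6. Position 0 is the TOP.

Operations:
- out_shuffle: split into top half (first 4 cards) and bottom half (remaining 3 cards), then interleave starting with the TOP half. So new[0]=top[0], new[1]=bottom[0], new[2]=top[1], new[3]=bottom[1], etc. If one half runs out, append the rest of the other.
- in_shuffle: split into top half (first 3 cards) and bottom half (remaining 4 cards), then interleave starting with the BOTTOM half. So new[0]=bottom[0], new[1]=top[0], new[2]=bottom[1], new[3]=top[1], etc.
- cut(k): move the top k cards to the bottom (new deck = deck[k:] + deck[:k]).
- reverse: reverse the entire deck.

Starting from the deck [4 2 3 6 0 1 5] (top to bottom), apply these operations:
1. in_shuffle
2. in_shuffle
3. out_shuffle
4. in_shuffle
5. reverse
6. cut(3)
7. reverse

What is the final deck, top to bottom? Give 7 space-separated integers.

Answer: 5 6 4 0 2 1 3

Derivation:
After op 1 (in_shuffle): [6 4 0 2 1 3 5]
After op 2 (in_shuffle): [2 6 1 4 3 0 5]
After op 3 (out_shuffle): [2 3 6 0 1 5 4]
After op 4 (in_shuffle): [0 2 1 3 5 6 4]
After op 5 (reverse): [4 6 5 3 1 2 0]
After op 6 (cut(3)): [3 1 2 0 4 6 5]
After op 7 (reverse): [5 6 4 0 2 1 3]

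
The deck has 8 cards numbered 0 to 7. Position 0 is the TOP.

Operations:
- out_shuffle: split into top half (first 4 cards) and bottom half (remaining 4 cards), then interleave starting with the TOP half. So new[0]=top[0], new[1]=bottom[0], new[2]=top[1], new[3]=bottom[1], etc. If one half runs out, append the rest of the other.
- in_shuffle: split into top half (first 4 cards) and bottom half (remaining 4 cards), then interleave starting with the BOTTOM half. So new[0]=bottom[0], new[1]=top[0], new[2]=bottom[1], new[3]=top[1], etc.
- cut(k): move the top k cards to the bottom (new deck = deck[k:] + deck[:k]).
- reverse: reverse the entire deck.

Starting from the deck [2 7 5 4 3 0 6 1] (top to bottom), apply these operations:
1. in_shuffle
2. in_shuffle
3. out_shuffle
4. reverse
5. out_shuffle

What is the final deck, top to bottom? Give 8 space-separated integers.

After op 1 (in_shuffle): [3 2 0 7 6 5 1 4]
After op 2 (in_shuffle): [6 3 5 2 1 0 4 7]
After op 3 (out_shuffle): [6 1 3 0 5 4 2 7]
After op 4 (reverse): [7 2 4 5 0 3 1 6]
After op 5 (out_shuffle): [7 0 2 3 4 1 5 6]

Answer: 7 0 2 3 4 1 5 6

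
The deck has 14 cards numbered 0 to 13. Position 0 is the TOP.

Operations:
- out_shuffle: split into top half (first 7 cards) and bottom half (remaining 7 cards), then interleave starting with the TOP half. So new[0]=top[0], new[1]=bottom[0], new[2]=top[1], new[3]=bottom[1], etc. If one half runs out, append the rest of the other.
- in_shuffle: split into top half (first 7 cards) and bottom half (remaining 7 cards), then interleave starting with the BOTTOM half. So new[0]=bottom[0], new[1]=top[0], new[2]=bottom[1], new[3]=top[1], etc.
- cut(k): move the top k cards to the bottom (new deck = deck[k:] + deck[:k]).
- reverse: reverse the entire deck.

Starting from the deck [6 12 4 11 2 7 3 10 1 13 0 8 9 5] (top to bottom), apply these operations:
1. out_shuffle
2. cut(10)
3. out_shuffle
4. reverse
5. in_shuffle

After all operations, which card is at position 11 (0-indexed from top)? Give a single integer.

After op 1 (out_shuffle): [6 10 12 1 4 13 11 0 2 8 7 9 3 5]
After op 2 (cut(10)): [7 9 3 5 6 10 12 1 4 13 11 0 2 8]
After op 3 (out_shuffle): [7 1 9 4 3 13 5 11 6 0 10 2 12 8]
After op 4 (reverse): [8 12 2 10 0 6 11 5 13 3 4 9 1 7]
After op 5 (in_shuffle): [5 8 13 12 3 2 4 10 9 0 1 6 7 11]
Position 11: card 6.

Answer: 6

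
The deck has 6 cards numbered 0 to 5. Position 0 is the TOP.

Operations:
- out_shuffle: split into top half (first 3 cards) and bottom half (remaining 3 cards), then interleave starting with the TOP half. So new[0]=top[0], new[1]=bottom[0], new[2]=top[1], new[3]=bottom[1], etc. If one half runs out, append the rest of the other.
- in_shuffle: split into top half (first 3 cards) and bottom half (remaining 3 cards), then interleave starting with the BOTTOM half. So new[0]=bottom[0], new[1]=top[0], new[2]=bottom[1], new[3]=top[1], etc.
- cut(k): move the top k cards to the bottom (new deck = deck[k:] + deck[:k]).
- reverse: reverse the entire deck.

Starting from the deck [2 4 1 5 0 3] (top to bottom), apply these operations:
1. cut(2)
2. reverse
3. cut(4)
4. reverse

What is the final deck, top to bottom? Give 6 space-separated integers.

Answer: 0 3 2 4 1 5

Derivation:
After op 1 (cut(2)): [1 5 0 3 2 4]
After op 2 (reverse): [4 2 3 0 5 1]
After op 3 (cut(4)): [5 1 4 2 3 0]
After op 4 (reverse): [0 3 2 4 1 5]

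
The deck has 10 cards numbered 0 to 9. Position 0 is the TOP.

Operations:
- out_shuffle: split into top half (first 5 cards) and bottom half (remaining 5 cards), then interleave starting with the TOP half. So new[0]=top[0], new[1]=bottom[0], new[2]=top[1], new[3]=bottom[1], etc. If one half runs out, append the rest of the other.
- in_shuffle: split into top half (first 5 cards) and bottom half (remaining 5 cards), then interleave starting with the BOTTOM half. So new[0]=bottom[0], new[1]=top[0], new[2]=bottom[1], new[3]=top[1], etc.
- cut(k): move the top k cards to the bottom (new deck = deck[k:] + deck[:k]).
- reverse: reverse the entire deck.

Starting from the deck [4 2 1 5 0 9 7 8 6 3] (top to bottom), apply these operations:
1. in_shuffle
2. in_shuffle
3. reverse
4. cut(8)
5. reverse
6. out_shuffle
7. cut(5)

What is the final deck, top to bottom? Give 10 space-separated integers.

Answer: 8 7 1 3 9 6 2 4 0 5

Derivation:
After op 1 (in_shuffle): [9 4 7 2 8 1 6 5 3 0]
After op 2 (in_shuffle): [1 9 6 4 5 7 3 2 0 8]
After op 3 (reverse): [8 0 2 3 7 5 4 6 9 1]
After op 4 (cut(8)): [9 1 8 0 2 3 7 5 4 6]
After op 5 (reverse): [6 4 5 7 3 2 0 8 1 9]
After op 6 (out_shuffle): [6 2 4 0 5 8 7 1 3 9]
After op 7 (cut(5)): [8 7 1 3 9 6 2 4 0 5]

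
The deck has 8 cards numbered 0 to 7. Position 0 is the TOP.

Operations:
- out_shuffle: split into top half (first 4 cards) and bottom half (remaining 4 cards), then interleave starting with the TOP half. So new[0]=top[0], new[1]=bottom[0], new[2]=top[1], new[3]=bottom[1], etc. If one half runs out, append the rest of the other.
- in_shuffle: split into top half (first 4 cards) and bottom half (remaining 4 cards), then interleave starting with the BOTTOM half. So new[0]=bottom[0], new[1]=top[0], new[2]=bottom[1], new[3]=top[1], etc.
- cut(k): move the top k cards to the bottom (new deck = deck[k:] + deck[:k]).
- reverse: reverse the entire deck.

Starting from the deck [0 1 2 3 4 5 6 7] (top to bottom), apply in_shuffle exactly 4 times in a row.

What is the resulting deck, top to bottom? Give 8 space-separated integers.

After op 1 (in_shuffle): [4 0 5 1 6 2 7 3]
After op 2 (in_shuffle): [6 4 2 0 7 5 3 1]
After op 3 (in_shuffle): [7 6 5 4 3 2 1 0]
After op 4 (in_shuffle): [3 7 2 6 1 5 0 4]

Answer: 3 7 2 6 1 5 0 4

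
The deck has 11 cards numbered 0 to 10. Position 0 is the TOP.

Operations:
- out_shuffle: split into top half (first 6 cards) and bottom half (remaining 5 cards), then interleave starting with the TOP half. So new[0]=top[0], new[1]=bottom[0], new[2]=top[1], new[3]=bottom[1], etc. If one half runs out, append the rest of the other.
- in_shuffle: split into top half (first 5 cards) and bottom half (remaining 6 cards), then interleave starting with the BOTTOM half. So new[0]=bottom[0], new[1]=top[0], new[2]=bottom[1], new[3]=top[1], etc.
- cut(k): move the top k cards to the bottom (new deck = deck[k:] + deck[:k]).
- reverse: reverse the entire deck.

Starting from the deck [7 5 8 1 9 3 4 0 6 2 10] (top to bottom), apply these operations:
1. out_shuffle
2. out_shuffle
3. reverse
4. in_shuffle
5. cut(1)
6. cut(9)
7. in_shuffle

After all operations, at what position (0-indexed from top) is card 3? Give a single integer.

After op 1 (out_shuffle): [7 4 5 0 8 6 1 2 9 10 3]
After op 2 (out_shuffle): [7 1 4 2 5 9 0 10 8 3 6]
After op 3 (reverse): [6 3 8 10 0 9 5 2 4 1 7]
After op 4 (in_shuffle): [9 6 5 3 2 8 4 10 1 0 7]
After op 5 (cut(1)): [6 5 3 2 8 4 10 1 0 7 9]
After op 6 (cut(9)): [7 9 6 5 3 2 8 4 10 1 0]
After op 7 (in_shuffle): [2 7 8 9 4 6 10 5 1 3 0]
Card 3 is at position 9.

Answer: 9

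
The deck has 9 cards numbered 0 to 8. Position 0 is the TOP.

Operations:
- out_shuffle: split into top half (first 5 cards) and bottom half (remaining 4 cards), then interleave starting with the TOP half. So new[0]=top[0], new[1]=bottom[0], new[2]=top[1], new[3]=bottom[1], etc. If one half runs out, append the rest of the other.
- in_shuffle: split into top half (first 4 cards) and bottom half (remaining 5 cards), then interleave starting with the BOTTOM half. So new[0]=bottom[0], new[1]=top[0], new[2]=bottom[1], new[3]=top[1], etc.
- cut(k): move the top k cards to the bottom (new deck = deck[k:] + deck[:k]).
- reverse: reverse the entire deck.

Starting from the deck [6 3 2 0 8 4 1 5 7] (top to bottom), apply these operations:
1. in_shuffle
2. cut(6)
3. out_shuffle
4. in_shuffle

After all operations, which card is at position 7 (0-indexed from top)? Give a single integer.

Answer: 3

Derivation:
After op 1 (in_shuffle): [8 6 4 3 1 2 5 0 7]
After op 2 (cut(6)): [5 0 7 8 6 4 3 1 2]
After op 3 (out_shuffle): [5 4 0 3 7 1 8 2 6]
After op 4 (in_shuffle): [7 5 1 4 8 0 2 3 6]
Position 7: card 3.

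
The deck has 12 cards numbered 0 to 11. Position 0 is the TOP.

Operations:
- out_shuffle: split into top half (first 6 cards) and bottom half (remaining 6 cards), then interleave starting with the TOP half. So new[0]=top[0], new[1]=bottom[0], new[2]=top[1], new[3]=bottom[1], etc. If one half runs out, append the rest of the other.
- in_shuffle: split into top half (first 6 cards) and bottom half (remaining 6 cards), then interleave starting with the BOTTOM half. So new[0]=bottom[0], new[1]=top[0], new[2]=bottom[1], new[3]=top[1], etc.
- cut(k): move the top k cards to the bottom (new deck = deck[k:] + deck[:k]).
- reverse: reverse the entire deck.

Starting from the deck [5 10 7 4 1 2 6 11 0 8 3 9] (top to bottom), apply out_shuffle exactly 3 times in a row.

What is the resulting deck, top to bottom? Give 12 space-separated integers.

Answer: 5 11 4 3 6 7 8 2 10 0 1 9

Derivation:
After op 1 (out_shuffle): [5 6 10 11 7 0 4 8 1 3 2 9]
After op 2 (out_shuffle): [5 4 6 8 10 1 11 3 7 2 0 9]
After op 3 (out_shuffle): [5 11 4 3 6 7 8 2 10 0 1 9]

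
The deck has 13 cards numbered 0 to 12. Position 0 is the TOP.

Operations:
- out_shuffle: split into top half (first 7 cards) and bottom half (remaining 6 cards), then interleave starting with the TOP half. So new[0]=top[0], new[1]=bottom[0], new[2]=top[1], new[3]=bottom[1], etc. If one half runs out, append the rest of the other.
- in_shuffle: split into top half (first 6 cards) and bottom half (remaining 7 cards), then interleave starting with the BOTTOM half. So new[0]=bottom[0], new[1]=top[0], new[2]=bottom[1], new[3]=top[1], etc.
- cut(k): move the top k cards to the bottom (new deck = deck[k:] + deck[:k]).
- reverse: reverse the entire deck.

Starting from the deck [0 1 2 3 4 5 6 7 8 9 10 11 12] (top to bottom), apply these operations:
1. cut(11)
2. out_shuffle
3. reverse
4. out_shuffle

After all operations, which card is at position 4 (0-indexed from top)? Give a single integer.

Answer: 3

Derivation:
After op 1 (cut(11)): [11 12 0 1 2 3 4 5 6 7 8 9 10]
After op 2 (out_shuffle): [11 5 12 6 0 7 1 8 2 9 3 10 4]
After op 3 (reverse): [4 10 3 9 2 8 1 7 0 6 12 5 11]
After op 4 (out_shuffle): [4 7 10 0 3 6 9 12 2 5 8 11 1]
Position 4: card 3.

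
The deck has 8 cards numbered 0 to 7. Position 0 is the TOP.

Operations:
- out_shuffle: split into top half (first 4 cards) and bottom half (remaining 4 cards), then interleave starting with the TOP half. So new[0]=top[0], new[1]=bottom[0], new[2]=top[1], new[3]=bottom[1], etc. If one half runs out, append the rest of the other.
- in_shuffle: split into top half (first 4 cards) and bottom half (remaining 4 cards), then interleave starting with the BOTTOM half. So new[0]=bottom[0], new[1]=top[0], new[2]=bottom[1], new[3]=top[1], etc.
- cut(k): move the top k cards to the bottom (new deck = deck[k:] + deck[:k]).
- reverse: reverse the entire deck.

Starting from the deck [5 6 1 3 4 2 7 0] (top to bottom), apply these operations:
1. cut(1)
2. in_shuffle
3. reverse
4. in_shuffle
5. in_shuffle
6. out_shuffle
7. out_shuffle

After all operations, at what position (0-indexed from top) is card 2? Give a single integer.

Answer: 2

Derivation:
After op 1 (cut(1)): [6 1 3 4 2 7 0 5]
After op 2 (in_shuffle): [2 6 7 1 0 3 5 4]
After op 3 (reverse): [4 5 3 0 1 7 6 2]
After op 4 (in_shuffle): [1 4 7 5 6 3 2 0]
After op 5 (in_shuffle): [6 1 3 4 2 7 0 5]
After op 6 (out_shuffle): [6 2 1 7 3 0 4 5]
After op 7 (out_shuffle): [6 3 2 0 1 4 7 5]
Card 2 is at position 2.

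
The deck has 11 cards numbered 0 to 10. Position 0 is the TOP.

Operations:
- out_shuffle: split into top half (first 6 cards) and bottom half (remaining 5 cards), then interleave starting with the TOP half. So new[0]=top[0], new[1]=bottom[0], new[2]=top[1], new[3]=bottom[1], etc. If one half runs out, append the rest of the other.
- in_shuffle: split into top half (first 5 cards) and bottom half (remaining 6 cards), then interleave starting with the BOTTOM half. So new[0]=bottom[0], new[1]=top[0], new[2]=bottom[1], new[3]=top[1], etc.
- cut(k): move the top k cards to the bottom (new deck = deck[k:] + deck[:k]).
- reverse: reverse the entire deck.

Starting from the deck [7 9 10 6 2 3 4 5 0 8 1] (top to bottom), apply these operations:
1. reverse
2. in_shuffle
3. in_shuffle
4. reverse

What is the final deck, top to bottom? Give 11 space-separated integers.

Answer: 7 6 4 8 9 2 5 1 10 3 0

Derivation:
After op 1 (reverse): [1 8 0 5 4 3 2 6 10 9 7]
After op 2 (in_shuffle): [3 1 2 8 6 0 10 5 9 4 7]
After op 3 (in_shuffle): [0 3 10 1 5 2 9 8 4 6 7]
After op 4 (reverse): [7 6 4 8 9 2 5 1 10 3 0]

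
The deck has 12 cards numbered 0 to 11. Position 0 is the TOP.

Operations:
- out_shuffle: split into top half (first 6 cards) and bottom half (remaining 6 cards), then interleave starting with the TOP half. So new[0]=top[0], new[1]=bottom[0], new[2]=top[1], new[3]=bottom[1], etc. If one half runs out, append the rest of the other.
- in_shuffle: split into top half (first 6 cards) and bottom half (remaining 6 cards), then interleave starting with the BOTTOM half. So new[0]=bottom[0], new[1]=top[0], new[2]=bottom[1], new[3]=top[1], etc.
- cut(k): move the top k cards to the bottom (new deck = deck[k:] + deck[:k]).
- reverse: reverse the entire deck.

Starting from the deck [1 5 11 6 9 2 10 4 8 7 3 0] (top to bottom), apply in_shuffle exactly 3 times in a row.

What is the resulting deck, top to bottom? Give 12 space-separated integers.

Answer: 9 7 5 10 0 6 8 1 2 3 11 4

Derivation:
After op 1 (in_shuffle): [10 1 4 5 8 11 7 6 3 9 0 2]
After op 2 (in_shuffle): [7 10 6 1 3 4 9 5 0 8 2 11]
After op 3 (in_shuffle): [9 7 5 10 0 6 8 1 2 3 11 4]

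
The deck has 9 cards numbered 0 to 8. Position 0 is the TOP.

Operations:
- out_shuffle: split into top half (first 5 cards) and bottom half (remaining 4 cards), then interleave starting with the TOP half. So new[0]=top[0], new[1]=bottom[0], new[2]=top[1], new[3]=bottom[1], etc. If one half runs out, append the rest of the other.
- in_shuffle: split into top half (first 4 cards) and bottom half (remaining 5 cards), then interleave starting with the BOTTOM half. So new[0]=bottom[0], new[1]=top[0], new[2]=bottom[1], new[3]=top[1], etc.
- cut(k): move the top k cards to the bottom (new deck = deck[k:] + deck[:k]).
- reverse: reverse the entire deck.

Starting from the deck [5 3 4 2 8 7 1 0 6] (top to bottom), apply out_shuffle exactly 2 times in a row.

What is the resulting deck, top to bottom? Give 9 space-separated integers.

Answer: 5 0 7 2 3 6 1 8 4

Derivation:
After op 1 (out_shuffle): [5 7 3 1 4 0 2 6 8]
After op 2 (out_shuffle): [5 0 7 2 3 6 1 8 4]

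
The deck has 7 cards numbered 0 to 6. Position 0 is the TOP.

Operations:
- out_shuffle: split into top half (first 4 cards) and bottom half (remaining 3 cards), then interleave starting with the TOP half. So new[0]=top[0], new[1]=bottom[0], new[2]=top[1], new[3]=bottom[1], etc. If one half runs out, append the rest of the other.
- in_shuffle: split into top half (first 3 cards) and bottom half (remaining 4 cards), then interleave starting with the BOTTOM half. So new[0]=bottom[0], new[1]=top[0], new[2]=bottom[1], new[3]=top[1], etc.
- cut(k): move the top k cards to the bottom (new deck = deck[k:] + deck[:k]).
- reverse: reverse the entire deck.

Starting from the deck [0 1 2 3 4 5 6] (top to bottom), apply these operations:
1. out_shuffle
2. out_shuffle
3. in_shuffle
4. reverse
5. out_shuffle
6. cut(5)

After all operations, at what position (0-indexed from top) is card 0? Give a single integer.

After op 1 (out_shuffle): [0 4 1 5 2 6 3]
After op 2 (out_shuffle): [0 2 4 6 1 3 5]
After op 3 (in_shuffle): [6 0 1 2 3 4 5]
After op 4 (reverse): [5 4 3 2 1 0 6]
After op 5 (out_shuffle): [5 1 4 0 3 6 2]
After op 6 (cut(5)): [6 2 5 1 4 0 3]
Card 0 is at position 5.

Answer: 5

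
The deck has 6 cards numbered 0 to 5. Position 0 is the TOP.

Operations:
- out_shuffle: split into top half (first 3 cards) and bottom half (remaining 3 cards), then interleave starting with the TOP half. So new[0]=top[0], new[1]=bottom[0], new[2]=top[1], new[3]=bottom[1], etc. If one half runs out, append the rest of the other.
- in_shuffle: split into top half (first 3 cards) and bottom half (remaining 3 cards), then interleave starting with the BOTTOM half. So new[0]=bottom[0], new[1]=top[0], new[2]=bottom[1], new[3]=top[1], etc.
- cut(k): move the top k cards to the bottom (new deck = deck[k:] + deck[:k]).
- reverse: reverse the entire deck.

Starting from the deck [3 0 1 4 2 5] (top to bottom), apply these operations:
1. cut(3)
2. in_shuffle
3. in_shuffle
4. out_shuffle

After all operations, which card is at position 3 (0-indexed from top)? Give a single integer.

After op 1 (cut(3)): [4 2 5 3 0 1]
After op 2 (in_shuffle): [3 4 0 2 1 5]
After op 3 (in_shuffle): [2 3 1 4 5 0]
After op 4 (out_shuffle): [2 4 3 5 1 0]
Position 3: card 5.

Answer: 5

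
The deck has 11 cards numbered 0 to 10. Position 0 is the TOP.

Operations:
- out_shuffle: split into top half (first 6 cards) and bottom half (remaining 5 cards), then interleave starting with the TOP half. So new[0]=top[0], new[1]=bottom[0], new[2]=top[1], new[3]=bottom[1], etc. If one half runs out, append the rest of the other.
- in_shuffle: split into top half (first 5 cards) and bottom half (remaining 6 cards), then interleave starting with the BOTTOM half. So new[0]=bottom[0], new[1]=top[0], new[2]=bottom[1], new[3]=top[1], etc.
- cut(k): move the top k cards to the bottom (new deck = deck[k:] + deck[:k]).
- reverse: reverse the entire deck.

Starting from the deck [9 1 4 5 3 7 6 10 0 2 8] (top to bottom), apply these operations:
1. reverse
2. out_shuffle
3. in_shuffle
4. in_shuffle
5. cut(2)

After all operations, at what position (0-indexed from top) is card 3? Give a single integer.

After op 1 (reverse): [8 2 0 10 6 7 3 5 4 1 9]
After op 2 (out_shuffle): [8 3 2 5 0 4 10 1 6 9 7]
After op 3 (in_shuffle): [4 8 10 3 1 2 6 5 9 0 7]
After op 4 (in_shuffle): [2 4 6 8 5 10 9 3 0 1 7]
After op 5 (cut(2)): [6 8 5 10 9 3 0 1 7 2 4]
Card 3 is at position 5.

Answer: 5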